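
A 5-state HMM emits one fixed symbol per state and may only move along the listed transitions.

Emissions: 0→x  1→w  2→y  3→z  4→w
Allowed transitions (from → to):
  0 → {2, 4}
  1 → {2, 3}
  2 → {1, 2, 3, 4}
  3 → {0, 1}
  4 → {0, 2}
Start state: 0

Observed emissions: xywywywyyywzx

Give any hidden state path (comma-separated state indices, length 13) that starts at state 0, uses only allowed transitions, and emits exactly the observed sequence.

  0: obs=x cand={0} pick 0 [start]
  1: obs=y cand={2} pick 2 [0->2 ok]
  2: obs=w cand={1,4} pick 1 [2->1 ok]
  3: obs=y cand={2} pick 2 [1->2 ok]
  4: obs=w cand={1,4} pick 1 [2->1 ok]
  5: obs=y cand={2} pick 2 [1->2 ok]
  6: obs=w cand={1,4} pick 4 [2->4 ok]
  7: obs=y cand={2} pick 2 [4->2 ok]
  8: obs=y cand={2} pick 2 [2->2 ok]
  9: obs=y cand={2} pick 2 [2->2 ok]
  10: obs=w cand={1,4} pick 1 [2->1 ok]
  11: obs=z cand={3} pick 3 [1->3 ok]
  12: obs=x cand={0} pick 0 [3->0 ok]

0,2,1,2,1,2,4,2,2,2,1,3,0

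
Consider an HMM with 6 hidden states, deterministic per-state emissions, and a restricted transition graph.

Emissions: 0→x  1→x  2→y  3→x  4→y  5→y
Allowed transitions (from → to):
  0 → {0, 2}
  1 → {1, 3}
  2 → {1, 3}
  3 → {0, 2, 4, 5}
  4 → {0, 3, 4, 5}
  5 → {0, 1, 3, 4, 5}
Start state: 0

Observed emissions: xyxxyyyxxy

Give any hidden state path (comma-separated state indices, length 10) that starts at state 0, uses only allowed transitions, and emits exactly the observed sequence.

0,2,1,3,4,4,4,0,0,2

  0: obs=x cand={0,1,3} pick 0 [start]
  1: obs=y cand={2,4,5} pick 2 [0->2 ok]
  2: obs=x cand={0,1,3} pick 1 [2->1 ok]
  3: obs=x cand={0,1,3} pick 3 [1->3 ok]
  4: obs=y cand={2,4,5} pick 4 [3->4 ok]
  5: obs=y cand={2,4,5} pick 4 [4->4 ok]
  6: obs=y cand={2,4,5} pick 4 [4->4 ok]
  7: obs=x cand={0,1,3} pick 0 [4->0 ok]
  8: obs=x cand={0,1,3} pick 0 [0->0 ok]
  9: obs=y cand={2,4,5} pick 2 [0->2 ok]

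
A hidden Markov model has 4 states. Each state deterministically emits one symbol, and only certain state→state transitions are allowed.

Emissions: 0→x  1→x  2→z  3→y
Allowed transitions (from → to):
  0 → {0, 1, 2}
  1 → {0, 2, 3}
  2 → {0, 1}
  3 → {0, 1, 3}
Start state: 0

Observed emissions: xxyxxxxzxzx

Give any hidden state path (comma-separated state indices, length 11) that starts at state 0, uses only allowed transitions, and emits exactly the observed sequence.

  [0] x  {0,1}  => 0  start
  [1] x  {0,1}  => 1  0->1 ok
  [2] y  {3}  => 3  1->3 ok
  [3] x  {0,1}  => 1  3->1 ok
  [4] x  {0,1}  => 0  1->0 ok
  [5] x  {0,1}  => 1  0->1 ok
  [6] x  {0,1}  => 0  1->0 ok
  [7] z  {2}  => 2  0->2 ok
  [8] x  {0,1}  => 1  2->1 ok
  [9] z  {2}  => 2  1->2 ok
  [10] x  {0,1}  => 1  2->1 ok

0,1,3,1,0,1,0,2,1,2,1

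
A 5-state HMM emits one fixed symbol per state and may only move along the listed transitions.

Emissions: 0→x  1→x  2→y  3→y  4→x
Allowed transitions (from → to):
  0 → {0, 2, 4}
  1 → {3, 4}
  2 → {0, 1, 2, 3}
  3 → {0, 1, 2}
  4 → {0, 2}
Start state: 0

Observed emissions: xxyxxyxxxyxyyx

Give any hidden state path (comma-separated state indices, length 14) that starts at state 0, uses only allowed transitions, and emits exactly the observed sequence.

  pos 0: x in {0,1,4}, choose 0; start
  pos 1: x in {0,1,4}, choose 4; 0->4 ok
  pos 2: y in {2,3}, choose 2; 4->2 ok
  pos 3: x in {0,1,4}, choose 1; 2->1 ok
  pos 4: x in {0,1,4}, choose 4; 1->4 ok
  pos 5: y in {2,3}, choose 2; 4->2 ok
  pos 6: x in {0,1,4}, choose 1; 2->1 ok
  pos 7: x in {0,1,4}, choose 4; 1->4 ok
  pos 8: x in {0,1,4}, choose 0; 4->0 ok
  pos 9: y in {2,3}, choose 2; 0->2 ok
  pos 10: x in {0,1,4}, choose 1; 2->1 ok
  pos 11: y in {2,3}, choose 3; 1->3 ok
  pos 12: y in {2,3}, choose 2; 3->2 ok
  pos 13: x in {0,1,4}, choose 1; 2->1 ok

0,4,2,1,4,2,1,4,0,2,1,3,2,1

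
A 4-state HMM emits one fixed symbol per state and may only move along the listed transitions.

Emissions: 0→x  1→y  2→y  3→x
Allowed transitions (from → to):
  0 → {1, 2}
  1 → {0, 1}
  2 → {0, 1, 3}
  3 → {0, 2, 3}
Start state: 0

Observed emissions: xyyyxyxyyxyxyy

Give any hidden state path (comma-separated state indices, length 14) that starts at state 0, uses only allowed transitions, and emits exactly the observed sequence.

  t0 'x' -> {0,3}, take 0 (start)
  t1 'y' -> {1,2}, take 1 (0->1 ok)
  t2 'y' -> {1,2}, take 1 (1->1 ok)
  t3 'y' -> {1,2}, take 1 (1->1 ok)
  t4 'x' -> {0,3}, take 0 (1->0 ok)
  t5 'y' -> {1,2}, take 2 (0->2 ok)
  t6 'x' -> {0,3}, take 0 (2->0 ok)
  t7 'y' -> {1,2}, take 1 (0->1 ok)
  t8 'y' -> {1,2}, take 1 (1->1 ok)
  t9 'x' -> {0,3}, take 0 (1->0 ok)
  t10 'y' -> {1,2}, take 2 (0->2 ok)
  t11 'x' -> {0,3}, take 0 (2->0 ok)
  t12 'y' -> {1,2}, take 1 (0->1 ok)
  t13 'y' -> {1,2}, take 1 (1->1 ok)

0,1,1,1,0,2,0,1,1,0,2,0,1,1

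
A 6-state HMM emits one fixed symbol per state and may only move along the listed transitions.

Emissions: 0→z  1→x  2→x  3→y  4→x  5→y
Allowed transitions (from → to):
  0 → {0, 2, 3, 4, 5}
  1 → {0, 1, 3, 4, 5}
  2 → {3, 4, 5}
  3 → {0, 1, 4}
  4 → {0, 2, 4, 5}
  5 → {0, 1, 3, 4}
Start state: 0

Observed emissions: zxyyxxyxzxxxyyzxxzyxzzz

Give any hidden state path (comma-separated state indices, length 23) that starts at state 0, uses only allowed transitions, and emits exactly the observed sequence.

  t0 'z' -> {0}, take 0 (start)
  t1 'x' -> {1,2,4}, take 2 (0->2 ok)
  t2 'y' -> {3,5}, take 5 (2->5 ok)
  t3 'y' -> {3,5}, take 3 (5->3 ok)
  t4 'x' -> {1,2,4}, take 4 (3->4 ok)
  t5 'x' -> {1,2,4}, take 4 (4->4 ok)
  t6 'y' -> {3,5}, take 5 (4->5 ok)
  t7 'x' -> {1,2,4}, take 1 (5->1 ok)
  t8 'z' -> {0}, take 0 (1->0 ok)
  t9 'x' -> {1,2,4}, take 2 (0->2 ok)
  t10 'x' -> {1,2,4}, take 4 (2->4 ok)
  t11 'x' -> {1,2,4}, take 2 (4->2 ok)
  t12 'y' -> {3,5}, take 5 (2->5 ok)
  t13 'y' -> {3,5}, take 3 (5->3 ok)
  t14 'z' -> {0}, take 0 (3->0 ok)
  t15 'x' -> {1,2,4}, take 2 (0->2 ok)
  t16 'x' -> {1,2,4}, take 4 (2->4 ok)
  t17 'z' -> {0}, take 0 (4->0 ok)
  t18 'y' -> {3,5}, take 3 (0->3 ok)
  t19 'x' -> {1,2,4}, take 1 (3->1 ok)
  t20 'z' -> {0}, take 0 (1->0 ok)
  t21 'z' -> {0}, take 0 (0->0 ok)
  t22 'z' -> {0}, take 0 (0->0 ok)

0,2,5,3,4,4,5,1,0,2,4,2,5,3,0,2,4,0,3,1,0,0,0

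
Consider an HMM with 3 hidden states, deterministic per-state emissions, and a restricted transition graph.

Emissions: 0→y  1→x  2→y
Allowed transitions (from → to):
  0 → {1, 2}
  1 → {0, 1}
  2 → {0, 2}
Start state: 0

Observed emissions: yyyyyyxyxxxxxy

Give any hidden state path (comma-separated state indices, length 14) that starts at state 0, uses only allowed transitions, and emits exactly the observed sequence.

0,2,2,2,2,0,1,0,1,1,1,1,1,0

  t0 'y' -> {0,2}, take 0 (start)
  t1 'y' -> {0,2}, take 2 (0->2 ok)
  t2 'y' -> {0,2}, take 2 (2->2 ok)
  t3 'y' -> {0,2}, take 2 (2->2 ok)
  t4 'y' -> {0,2}, take 2 (2->2 ok)
  t5 'y' -> {0,2}, take 0 (2->0 ok)
  t6 'x' -> {1}, take 1 (0->1 ok)
  t7 'y' -> {0,2}, take 0 (1->0 ok)
  t8 'x' -> {1}, take 1 (0->1 ok)
  t9 'x' -> {1}, take 1 (1->1 ok)
  t10 'x' -> {1}, take 1 (1->1 ok)
  t11 'x' -> {1}, take 1 (1->1 ok)
  t12 'x' -> {1}, take 1 (1->1 ok)
  t13 'y' -> {0,2}, take 0 (1->0 ok)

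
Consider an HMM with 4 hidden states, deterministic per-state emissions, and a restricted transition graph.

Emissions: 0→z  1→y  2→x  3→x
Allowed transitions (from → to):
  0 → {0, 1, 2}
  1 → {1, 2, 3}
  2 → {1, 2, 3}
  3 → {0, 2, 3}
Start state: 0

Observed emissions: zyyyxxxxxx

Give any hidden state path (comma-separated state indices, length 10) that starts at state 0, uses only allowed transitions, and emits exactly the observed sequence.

0,1,1,1,3,2,3,3,2,3

  0: obs=z cand={0} pick 0 [start]
  1: obs=y cand={1} pick 1 [0->1 ok]
  2: obs=y cand={1} pick 1 [1->1 ok]
  3: obs=y cand={1} pick 1 [1->1 ok]
  4: obs=x cand={2,3} pick 3 [1->3 ok]
  5: obs=x cand={2,3} pick 2 [3->2 ok]
  6: obs=x cand={2,3} pick 3 [2->3 ok]
  7: obs=x cand={2,3} pick 3 [3->3 ok]
  8: obs=x cand={2,3} pick 2 [3->2 ok]
  9: obs=x cand={2,3} pick 3 [2->3 ok]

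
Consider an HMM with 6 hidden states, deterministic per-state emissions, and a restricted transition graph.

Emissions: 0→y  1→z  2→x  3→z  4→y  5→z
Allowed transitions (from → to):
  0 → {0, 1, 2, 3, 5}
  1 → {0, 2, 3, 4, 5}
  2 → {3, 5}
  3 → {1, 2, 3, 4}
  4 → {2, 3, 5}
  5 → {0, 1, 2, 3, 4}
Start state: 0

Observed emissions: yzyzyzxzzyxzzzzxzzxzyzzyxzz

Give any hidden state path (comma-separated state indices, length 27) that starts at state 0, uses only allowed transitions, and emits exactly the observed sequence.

  pos 0: y in {0,4}, choose 0; start
  pos 1: z in {1,3,5}, choose 3; 0->3 ok
  pos 2: y in {0,4}, choose 4; 3->4 ok
  pos 3: z in {1,3,5}, choose 3; 4->3 ok
  pos 4: y in {0,4}, choose 4; 3->4 ok
  pos 5: z in {1,3,5}, choose 3; 4->3 ok
  pos 6: x in {2}, choose 2; 3->2 ok
  pos 7: z in {1,3,5}, choose 5; 2->5 ok
  pos 8: z in {1,3,5}, choose 3; 5->3 ok
  pos 9: y in {0,4}, choose 4; 3->4 ok
  pos 10: x in {2}, choose 2; 4->2 ok
  pos 11: z in {1,3,5}, choose 3; 2->3 ok
  pos 12: z in {1,3,5}, choose 1; 3->1 ok
  pos 13: z in {1,3,5}, choose 5; 1->5 ok
  pos 14: z in {1,3,5}, choose 3; 5->3 ok
  pos 15: x in {2}, choose 2; 3->2 ok
  pos 16: z in {1,3,5}, choose 3; 2->3 ok
  pos 17: z in {1,3,5}, choose 3; 3->3 ok
  pos 18: x in {2}, choose 2; 3->2 ok
  pos 19: z in {1,3,5}, choose 3; 2->3 ok
  pos 20: y in {0,4}, choose 4; 3->4 ok
  pos 21: z in {1,3,5}, choose 3; 4->3 ok
  pos 22: z in {1,3,5}, choose 3; 3->3 ok
  pos 23: y in {0,4}, choose 4; 3->4 ok
  pos 24: x in {2}, choose 2; 4->2 ok
  pos 25: z in {1,3,5}, choose 3; 2->3 ok
  pos 26: z in {1,3,5}, choose 3; 3->3 ok

0,3,4,3,4,3,2,5,3,4,2,3,1,5,3,2,3,3,2,3,4,3,3,4,2,3,3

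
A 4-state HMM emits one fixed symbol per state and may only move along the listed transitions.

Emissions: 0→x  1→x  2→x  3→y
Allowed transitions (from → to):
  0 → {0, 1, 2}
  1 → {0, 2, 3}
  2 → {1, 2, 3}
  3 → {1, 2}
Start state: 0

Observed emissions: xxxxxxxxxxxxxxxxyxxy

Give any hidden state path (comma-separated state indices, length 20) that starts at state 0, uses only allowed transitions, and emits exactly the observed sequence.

  0: obs=x cand={0,1,2} pick 0 [start]
  1: obs=x cand={0,1,2} pick 1 [0->1 ok]
  2: obs=x cand={0,1,2} pick 0 [1->0 ok]
  3: obs=x cand={0,1,2} pick 1 [0->1 ok]
  4: obs=x cand={0,1,2} pick 0 [1->0 ok]
  5: obs=x cand={0,1,2} pick 2 [0->2 ok]
  6: obs=x cand={0,1,2} pick 2 [2->2 ok]
  7: obs=x cand={0,1,2} pick 1 [2->1 ok]
  8: obs=x cand={0,1,2} pick 0 [1->0 ok]
  9: obs=x cand={0,1,2} pick 0 [0->0 ok]
  10: obs=x cand={0,1,2} pick 2 [0->2 ok]
  11: obs=x cand={0,1,2} pick 1 [2->1 ok]
  12: obs=x cand={0,1,2} pick 0 [1->0 ok]
  13: obs=x cand={0,1,2} pick 2 [0->2 ok]
  14: obs=x cand={0,1,2} pick 2 [2->2 ok]
  15: obs=x cand={0,1,2} pick 1 [2->1 ok]
  16: obs=y cand={3} pick 3 [1->3 ok]
  17: obs=x cand={0,1,2} pick 1 [3->1 ok]
  18: obs=x cand={0,1,2} pick 2 [1->2 ok]
  19: obs=y cand={3} pick 3 [2->3 ok]

0,1,0,1,0,2,2,1,0,0,2,1,0,2,2,1,3,1,2,3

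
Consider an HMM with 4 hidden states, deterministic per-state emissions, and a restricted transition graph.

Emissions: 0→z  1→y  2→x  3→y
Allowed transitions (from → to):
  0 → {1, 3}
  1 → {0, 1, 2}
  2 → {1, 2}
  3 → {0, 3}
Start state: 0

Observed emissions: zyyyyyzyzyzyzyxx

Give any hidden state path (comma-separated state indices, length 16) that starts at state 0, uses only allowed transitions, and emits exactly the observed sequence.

0,3,3,3,3,3,0,1,0,3,0,3,0,1,2,2

  [0] z  {0}  => 0  start
  [1] y  {1,3}  => 3  0->3 ok
  [2] y  {1,3}  => 3  3->3 ok
  [3] y  {1,3}  => 3  3->3 ok
  [4] y  {1,3}  => 3  3->3 ok
  [5] y  {1,3}  => 3  3->3 ok
  [6] z  {0}  => 0  3->0 ok
  [7] y  {1,3}  => 1  0->1 ok
  [8] z  {0}  => 0  1->0 ok
  [9] y  {1,3}  => 3  0->3 ok
  [10] z  {0}  => 0  3->0 ok
  [11] y  {1,3}  => 3  0->3 ok
  [12] z  {0}  => 0  3->0 ok
  [13] y  {1,3}  => 1  0->1 ok
  [14] x  {2}  => 2  1->2 ok
  [15] x  {2}  => 2  2->2 ok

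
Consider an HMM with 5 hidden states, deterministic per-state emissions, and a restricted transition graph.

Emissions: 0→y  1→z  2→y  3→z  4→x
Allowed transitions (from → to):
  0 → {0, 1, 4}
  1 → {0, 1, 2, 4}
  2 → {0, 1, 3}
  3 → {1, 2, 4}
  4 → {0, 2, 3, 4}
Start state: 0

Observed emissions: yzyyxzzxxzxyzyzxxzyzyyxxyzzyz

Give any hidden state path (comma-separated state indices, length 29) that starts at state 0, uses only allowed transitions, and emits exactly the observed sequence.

0,1,0,0,4,3,1,4,4,3,4,2,3,2,1,4,4,3,2,3,2,0,4,4,2,3,1,2,3

  t0 'y' -> {0,2}, take 0 (start)
  t1 'z' -> {1,3}, take 1 (0->1 ok)
  t2 'y' -> {0,2}, take 0 (1->0 ok)
  t3 'y' -> {0,2}, take 0 (0->0 ok)
  t4 'x' -> {4}, take 4 (0->4 ok)
  t5 'z' -> {1,3}, take 3 (4->3 ok)
  t6 'z' -> {1,3}, take 1 (3->1 ok)
  t7 'x' -> {4}, take 4 (1->4 ok)
  t8 'x' -> {4}, take 4 (4->4 ok)
  t9 'z' -> {1,3}, take 3 (4->3 ok)
  t10 'x' -> {4}, take 4 (3->4 ok)
  t11 'y' -> {0,2}, take 2 (4->2 ok)
  t12 'z' -> {1,3}, take 3 (2->3 ok)
  t13 'y' -> {0,2}, take 2 (3->2 ok)
  t14 'z' -> {1,3}, take 1 (2->1 ok)
  t15 'x' -> {4}, take 4 (1->4 ok)
  t16 'x' -> {4}, take 4 (4->4 ok)
  t17 'z' -> {1,3}, take 3 (4->3 ok)
  t18 'y' -> {0,2}, take 2 (3->2 ok)
  t19 'z' -> {1,3}, take 3 (2->3 ok)
  t20 'y' -> {0,2}, take 2 (3->2 ok)
  t21 'y' -> {0,2}, take 0 (2->0 ok)
  t22 'x' -> {4}, take 4 (0->4 ok)
  t23 'x' -> {4}, take 4 (4->4 ok)
  t24 'y' -> {0,2}, take 2 (4->2 ok)
  t25 'z' -> {1,3}, take 3 (2->3 ok)
  t26 'z' -> {1,3}, take 1 (3->1 ok)
  t27 'y' -> {0,2}, take 2 (1->2 ok)
  t28 'z' -> {1,3}, take 3 (2->3 ok)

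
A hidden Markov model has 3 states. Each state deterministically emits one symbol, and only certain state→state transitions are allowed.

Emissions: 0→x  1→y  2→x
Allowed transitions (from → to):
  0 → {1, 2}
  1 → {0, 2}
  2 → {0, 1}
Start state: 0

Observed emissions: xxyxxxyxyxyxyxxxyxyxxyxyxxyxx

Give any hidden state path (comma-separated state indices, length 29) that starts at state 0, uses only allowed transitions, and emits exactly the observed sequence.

  [0] x  {0,2}  => 0  start
  [1] x  {0,2}  => 2  0->2 ok
  [2] y  {1}  => 1  2->1 ok
  [3] x  {0,2}  => 0  1->0 ok
  [4] x  {0,2}  => 2  0->2 ok
  [5] x  {0,2}  => 0  2->0 ok
  [6] y  {1}  => 1  0->1 ok
  [7] x  {0,2}  => 0  1->0 ok
  [8] y  {1}  => 1  0->1 ok
  [9] x  {0,2}  => 0  1->0 ok
  [10] y  {1}  => 1  0->1 ok
  [11] x  {0,2}  => 0  1->0 ok
  [12] y  {1}  => 1  0->1 ok
  [13] x  {0,2}  => 2  1->2 ok
  [14] x  {0,2}  => 0  2->0 ok
  [15] x  {0,2}  => 2  0->2 ok
  [16] y  {1}  => 1  2->1 ok
  [17] x  {0,2}  => 2  1->2 ok
  [18] y  {1}  => 1  2->1 ok
  [19] x  {0,2}  => 2  1->2 ok
  [20] x  {0,2}  => 0  2->0 ok
  [21] y  {1}  => 1  0->1 ok
  [22] x  {0,2}  => 2  1->2 ok
  [23] y  {1}  => 1  2->1 ok
  [24] x  {0,2}  => 2  1->2 ok
  [25] x  {0,2}  => 0  2->0 ok
  [26] y  {1}  => 1  0->1 ok
  [27] x  {0,2}  => 2  1->2 ok
  [28] x  {0,2}  => 0  2->0 ok

0,2,1,0,2,0,1,0,1,0,1,0,1,2,0,2,1,2,1,2,0,1,2,1,2,0,1,2,0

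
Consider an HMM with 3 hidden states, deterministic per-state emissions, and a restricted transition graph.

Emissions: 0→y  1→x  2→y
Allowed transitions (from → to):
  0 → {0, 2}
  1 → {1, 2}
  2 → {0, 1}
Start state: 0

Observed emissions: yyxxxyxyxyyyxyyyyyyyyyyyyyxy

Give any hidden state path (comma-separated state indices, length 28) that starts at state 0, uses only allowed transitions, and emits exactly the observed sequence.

0,2,1,1,1,2,1,2,1,2,0,2,1,2,0,0,2,0,0,0,0,2,0,0,0,2,1,2

  t0 'y' -> {0,2}, take 0 (start)
  t1 'y' -> {0,2}, take 2 (0->2 ok)
  t2 'x' -> {1}, take 1 (2->1 ok)
  t3 'x' -> {1}, take 1 (1->1 ok)
  t4 'x' -> {1}, take 1 (1->1 ok)
  t5 'y' -> {0,2}, take 2 (1->2 ok)
  t6 'x' -> {1}, take 1 (2->1 ok)
  t7 'y' -> {0,2}, take 2 (1->2 ok)
  t8 'x' -> {1}, take 1 (2->1 ok)
  t9 'y' -> {0,2}, take 2 (1->2 ok)
  t10 'y' -> {0,2}, take 0 (2->0 ok)
  t11 'y' -> {0,2}, take 2 (0->2 ok)
  t12 'x' -> {1}, take 1 (2->1 ok)
  t13 'y' -> {0,2}, take 2 (1->2 ok)
  t14 'y' -> {0,2}, take 0 (2->0 ok)
  t15 'y' -> {0,2}, take 0 (0->0 ok)
  t16 'y' -> {0,2}, take 2 (0->2 ok)
  t17 'y' -> {0,2}, take 0 (2->0 ok)
  t18 'y' -> {0,2}, take 0 (0->0 ok)
  t19 'y' -> {0,2}, take 0 (0->0 ok)
  t20 'y' -> {0,2}, take 0 (0->0 ok)
  t21 'y' -> {0,2}, take 2 (0->2 ok)
  t22 'y' -> {0,2}, take 0 (2->0 ok)
  t23 'y' -> {0,2}, take 0 (0->0 ok)
  t24 'y' -> {0,2}, take 0 (0->0 ok)
  t25 'y' -> {0,2}, take 2 (0->2 ok)
  t26 'x' -> {1}, take 1 (2->1 ok)
  t27 'y' -> {0,2}, take 2 (1->2 ok)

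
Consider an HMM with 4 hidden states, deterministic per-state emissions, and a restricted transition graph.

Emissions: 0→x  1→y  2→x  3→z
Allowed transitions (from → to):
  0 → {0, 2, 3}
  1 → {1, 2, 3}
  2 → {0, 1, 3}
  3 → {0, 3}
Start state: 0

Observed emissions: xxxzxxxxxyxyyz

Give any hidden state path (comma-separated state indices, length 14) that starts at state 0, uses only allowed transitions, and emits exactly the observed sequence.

  pos 0: x in {0,2}, choose 0; start
  pos 1: x in {0,2}, choose 0; 0->0 ok
  pos 2: x in {0,2}, choose 2; 0->2 ok
  pos 3: z in {3}, choose 3; 2->3 ok
  pos 4: x in {0,2}, choose 0; 3->0 ok
  pos 5: x in {0,2}, choose 0; 0->0 ok
  pos 6: x in {0,2}, choose 2; 0->2 ok
  pos 7: x in {0,2}, choose 0; 2->0 ok
  pos 8: x in {0,2}, choose 2; 0->2 ok
  pos 9: y in {1}, choose 1; 2->1 ok
  pos 10: x in {0,2}, choose 2; 1->2 ok
  pos 11: y in {1}, choose 1; 2->1 ok
  pos 12: y in {1}, choose 1; 1->1 ok
  pos 13: z in {3}, choose 3; 1->3 ok

0,0,2,3,0,0,2,0,2,1,2,1,1,3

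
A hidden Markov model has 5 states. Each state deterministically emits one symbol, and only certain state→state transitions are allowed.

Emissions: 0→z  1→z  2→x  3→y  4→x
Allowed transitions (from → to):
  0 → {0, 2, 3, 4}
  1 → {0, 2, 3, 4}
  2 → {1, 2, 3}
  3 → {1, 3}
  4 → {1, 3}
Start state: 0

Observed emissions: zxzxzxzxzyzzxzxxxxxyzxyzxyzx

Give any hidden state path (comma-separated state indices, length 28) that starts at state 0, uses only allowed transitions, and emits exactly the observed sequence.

0,2,1,2,1,4,1,2,1,3,1,0,4,1,2,2,2,2,2,3,1,4,3,1,4,3,1,4

  0: obs=z cand={0,1} pick 0 [start]
  1: obs=x cand={2,4} pick 2 [0->2 ok]
  2: obs=z cand={0,1} pick 1 [2->1 ok]
  3: obs=x cand={2,4} pick 2 [1->2 ok]
  4: obs=z cand={0,1} pick 1 [2->1 ok]
  5: obs=x cand={2,4} pick 4 [1->4 ok]
  6: obs=z cand={0,1} pick 1 [4->1 ok]
  7: obs=x cand={2,4} pick 2 [1->2 ok]
  8: obs=z cand={0,1} pick 1 [2->1 ok]
  9: obs=y cand={3} pick 3 [1->3 ok]
  10: obs=z cand={0,1} pick 1 [3->1 ok]
  11: obs=z cand={0,1} pick 0 [1->0 ok]
  12: obs=x cand={2,4} pick 4 [0->4 ok]
  13: obs=z cand={0,1} pick 1 [4->1 ok]
  14: obs=x cand={2,4} pick 2 [1->2 ok]
  15: obs=x cand={2,4} pick 2 [2->2 ok]
  16: obs=x cand={2,4} pick 2 [2->2 ok]
  17: obs=x cand={2,4} pick 2 [2->2 ok]
  18: obs=x cand={2,4} pick 2 [2->2 ok]
  19: obs=y cand={3} pick 3 [2->3 ok]
  20: obs=z cand={0,1} pick 1 [3->1 ok]
  21: obs=x cand={2,4} pick 4 [1->4 ok]
  22: obs=y cand={3} pick 3 [4->3 ok]
  23: obs=z cand={0,1} pick 1 [3->1 ok]
  24: obs=x cand={2,4} pick 4 [1->4 ok]
  25: obs=y cand={3} pick 3 [4->3 ok]
  26: obs=z cand={0,1} pick 1 [3->1 ok]
  27: obs=x cand={2,4} pick 4 [1->4 ok]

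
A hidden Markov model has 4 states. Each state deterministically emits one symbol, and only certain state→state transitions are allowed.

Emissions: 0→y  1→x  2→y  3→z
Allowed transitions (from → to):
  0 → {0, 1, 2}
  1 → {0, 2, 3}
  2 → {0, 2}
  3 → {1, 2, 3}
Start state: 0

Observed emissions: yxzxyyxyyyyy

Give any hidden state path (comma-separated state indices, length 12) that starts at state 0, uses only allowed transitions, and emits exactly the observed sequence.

0,1,3,1,2,0,1,0,2,2,2,2

  [0] y  {0,2}  => 0  start
  [1] x  {1}  => 1  0->1 ok
  [2] z  {3}  => 3  1->3 ok
  [3] x  {1}  => 1  3->1 ok
  [4] y  {0,2}  => 2  1->2 ok
  [5] y  {0,2}  => 0  2->0 ok
  [6] x  {1}  => 1  0->1 ok
  [7] y  {0,2}  => 0  1->0 ok
  [8] y  {0,2}  => 2  0->2 ok
  [9] y  {0,2}  => 2  2->2 ok
  [10] y  {0,2}  => 2  2->2 ok
  [11] y  {0,2}  => 2  2->2 ok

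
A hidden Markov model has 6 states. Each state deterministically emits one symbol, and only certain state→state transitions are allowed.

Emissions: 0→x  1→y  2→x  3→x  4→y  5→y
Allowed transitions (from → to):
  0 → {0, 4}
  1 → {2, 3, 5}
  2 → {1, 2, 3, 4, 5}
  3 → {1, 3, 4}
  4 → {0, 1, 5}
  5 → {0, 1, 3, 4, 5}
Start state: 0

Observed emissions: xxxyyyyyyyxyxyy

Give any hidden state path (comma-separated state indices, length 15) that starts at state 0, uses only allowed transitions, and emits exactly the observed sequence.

0,0,0,4,5,1,5,4,5,5,0,4,0,4,1

  pos 0: x in {0,2,3}, choose 0; start
  pos 1: x in {0,2,3}, choose 0; 0->0 ok
  pos 2: x in {0,2,3}, choose 0; 0->0 ok
  pos 3: y in {1,4,5}, choose 4; 0->4 ok
  pos 4: y in {1,4,5}, choose 5; 4->5 ok
  pos 5: y in {1,4,5}, choose 1; 5->1 ok
  pos 6: y in {1,4,5}, choose 5; 1->5 ok
  pos 7: y in {1,4,5}, choose 4; 5->4 ok
  pos 8: y in {1,4,5}, choose 5; 4->5 ok
  pos 9: y in {1,4,5}, choose 5; 5->5 ok
  pos 10: x in {0,2,3}, choose 0; 5->0 ok
  pos 11: y in {1,4,5}, choose 4; 0->4 ok
  pos 12: x in {0,2,3}, choose 0; 4->0 ok
  pos 13: y in {1,4,5}, choose 4; 0->4 ok
  pos 14: y in {1,4,5}, choose 1; 4->1 ok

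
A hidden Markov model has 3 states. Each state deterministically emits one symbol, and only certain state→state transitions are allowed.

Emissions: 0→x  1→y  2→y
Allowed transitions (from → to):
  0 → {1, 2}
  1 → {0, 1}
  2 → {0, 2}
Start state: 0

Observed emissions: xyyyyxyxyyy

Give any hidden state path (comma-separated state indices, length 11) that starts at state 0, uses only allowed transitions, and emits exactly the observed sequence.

0,1,1,1,1,0,2,0,2,2,2

  0: obs=x cand={0} pick 0 [start]
  1: obs=y cand={1,2} pick 1 [0->1 ok]
  2: obs=y cand={1,2} pick 1 [1->1 ok]
  3: obs=y cand={1,2} pick 1 [1->1 ok]
  4: obs=y cand={1,2} pick 1 [1->1 ok]
  5: obs=x cand={0} pick 0 [1->0 ok]
  6: obs=y cand={1,2} pick 2 [0->2 ok]
  7: obs=x cand={0} pick 0 [2->0 ok]
  8: obs=y cand={1,2} pick 2 [0->2 ok]
  9: obs=y cand={1,2} pick 2 [2->2 ok]
  10: obs=y cand={1,2} pick 2 [2->2 ok]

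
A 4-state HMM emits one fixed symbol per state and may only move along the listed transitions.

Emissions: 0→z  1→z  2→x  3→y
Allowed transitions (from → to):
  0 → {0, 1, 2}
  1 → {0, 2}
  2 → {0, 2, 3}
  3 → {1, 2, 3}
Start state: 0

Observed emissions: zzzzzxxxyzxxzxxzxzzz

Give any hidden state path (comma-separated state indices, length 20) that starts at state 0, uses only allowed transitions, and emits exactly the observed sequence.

  0: obs=z cand={0,1} pick 0 [start]
  1: obs=z cand={0,1} pick 0 [0->0 ok]
  2: obs=z cand={0,1} pick 0 [0->0 ok]
  3: obs=z cand={0,1} pick 0 [0->0 ok]
  4: obs=z cand={0,1} pick 1 [0->1 ok]
  5: obs=x cand={2} pick 2 [1->2 ok]
  6: obs=x cand={2} pick 2 [2->2 ok]
  7: obs=x cand={2} pick 2 [2->2 ok]
  8: obs=y cand={3} pick 3 [2->3 ok]
  9: obs=z cand={0,1} pick 1 [3->1 ok]
  10: obs=x cand={2} pick 2 [1->2 ok]
  11: obs=x cand={2} pick 2 [2->2 ok]
  12: obs=z cand={0,1} pick 0 [2->0 ok]
  13: obs=x cand={2} pick 2 [0->2 ok]
  14: obs=x cand={2} pick 2 [2->2 ok]
  15: obs=z cand={0,1} pick 0 [2->0 ok]
  16: obs=x cand={2} pick 2 [0->2 ok]
  17: obs=z cand={0,1} pick 0 [2->0 ok]
  18: obs=z cand={0,1} pick 0 [0->0 ok]
  19: obs=z cand={0,1} pick 0 [0->0 ok]

0,0,0,0,1,2,2,2,3,1,2,2,0,2,2,0,2,0,0,0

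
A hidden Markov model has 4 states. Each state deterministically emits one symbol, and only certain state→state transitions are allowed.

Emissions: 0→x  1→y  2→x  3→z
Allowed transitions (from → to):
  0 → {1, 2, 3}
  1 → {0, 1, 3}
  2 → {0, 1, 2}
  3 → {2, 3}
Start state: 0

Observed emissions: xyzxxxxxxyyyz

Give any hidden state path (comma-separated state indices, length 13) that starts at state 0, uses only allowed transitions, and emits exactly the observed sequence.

  t0 'x' -> {0,2}, take 0 (start)
  t1 'y' -> {1}, take 1 (0->1 ok)
  t2 'z' -> {3}, take 3 (1->3 ok)
  t3 'x' -> {0,2}, take 2 (3->2 ok)
  t4 'x' -> {0,2}, take 2 (2->2 ok)
  t5 'x' -> {0,2}, take 0 (2->0 ok)
  t6 'x' -> {0,2}, take 2 (0->2 ok)
  t7 'x' -> {0,2}, take 2 (2->2 ok)
  t8 'x' -> {0,2}, take 0 (2->0 ok)
  t9 'y' -> {1}, take 1 (0->1 ok)
  t10 'y' -> {1}, take 1 (1->1 ok)
  t11 'y' -> {1}, take 1 (1->1 ok)
  t12 'z' -> {3}, take 3 (1->3 ok)

0,1,3,2,2,0,2,2,0,1,1,1,3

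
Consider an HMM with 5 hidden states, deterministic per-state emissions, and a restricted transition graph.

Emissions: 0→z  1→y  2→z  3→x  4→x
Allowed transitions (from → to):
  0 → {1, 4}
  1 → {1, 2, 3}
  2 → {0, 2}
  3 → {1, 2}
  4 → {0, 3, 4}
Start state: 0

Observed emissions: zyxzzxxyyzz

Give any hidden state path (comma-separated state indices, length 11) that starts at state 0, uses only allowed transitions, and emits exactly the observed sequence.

0,1,3,2,0,4,3,1,1,2,2

  0: obs=z cand={0,2} pick 0 [start]
  1: obs=y cand={1} pick 1 [0->1 ok]
  2: obs=x cand={3,4} pick 3 [1->3 ok]
  3: obs=z cand={0,2} pick 2 [3->2 ok]
  4: obs=z cand={0,2} pick 0 [2->0 ok]
  5: obs=x cand={3,4} pick 4 [0->4 ok]
  6: obs=x cand={3,4} pick 3 [4->3 ok]
  7: obs=y cand={1} pick 1 [3->1 ok]
  8: obs=y cand={1} pick 1 [1->1 ok]
  9: obs=z cand={0,2} pick 2 [1->2 ok]
  10: obs=z cand={0,2} pick 2 [2->2 ok]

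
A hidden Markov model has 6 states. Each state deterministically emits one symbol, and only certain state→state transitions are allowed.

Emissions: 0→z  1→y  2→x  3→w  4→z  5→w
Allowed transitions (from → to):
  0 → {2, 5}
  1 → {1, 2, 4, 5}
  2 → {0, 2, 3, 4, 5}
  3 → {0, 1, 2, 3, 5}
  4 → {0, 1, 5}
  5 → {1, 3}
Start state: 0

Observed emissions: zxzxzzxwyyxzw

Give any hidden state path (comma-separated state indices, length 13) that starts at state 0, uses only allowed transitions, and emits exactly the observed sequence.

0,2,0,2,4,0,2,5,1,1,2,0,5

  [0] z  {0,4}  => 0  start
  [1] x  {2}  => 2  0->2 ok
  [2] z  {0,4}  => 0  2->0 ok
  [3] x  {2}  => 2  0->2 ok
  [4] z  {0,4}  => 4  2->4 ok
  [5] z  {0,4}  => 0  4->0 ok
  [6] x  {2}  => 2  0->2 ok
  [7] w  {3,5}  => 5  2->5 ok
  [8] y  {1}  => 1  5->1 ok
  [9] y  {1}  => 1  1->1 ok
  [10] x  {2}  => 2  1->2 ok
  [11] z  {0,4}  => 0  2->0 ok
  [12] w  {3,5}  => 5  0->5 ok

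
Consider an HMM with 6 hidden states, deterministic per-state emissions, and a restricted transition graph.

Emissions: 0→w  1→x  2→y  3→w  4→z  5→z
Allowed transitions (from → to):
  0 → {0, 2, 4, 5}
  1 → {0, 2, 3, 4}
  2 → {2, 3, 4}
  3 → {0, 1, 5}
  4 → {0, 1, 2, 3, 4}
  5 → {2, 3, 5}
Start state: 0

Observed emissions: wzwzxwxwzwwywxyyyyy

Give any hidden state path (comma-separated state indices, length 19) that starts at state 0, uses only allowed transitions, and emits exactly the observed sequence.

  pos 0: w in {0,3}, choose 0; start
  pos 1: z in {4,5}, choose 4; 0->4 ok
  pos 2: w in {0,3}, choose 0; 4->0 ok
  pos 3: z in {4,5}, choose 4; 0->4 ok
  pos 4: x in {1}, choose 1; 4->1 ok
  pos 5: w in {0,3}, choose 3; 1->3 ok
  pos 6: x in {1}, choose 1; 3->1 ok
  pos 7: w in {0,3}, choose 0; 1->0 ok
  pos 8: z in {4,5}, choose 4; 0->4 ok
  pos 9: w in {0,3}, choose 0; 4->0 ok
  pos 10: w in {0,3}, choose 0; 0->0 ok
  pos 11: y in {2}, choose 2; 0->2 ok
  pos 12: w in {0,3}, choose 3; 2->3 ok
  pos 13: x in {1}, choose 1; 3->1 ok
  pos 14: y in {2}, choose 2; 1->2 ok
  pos 15: y in {2}, choose 2; 2->2 ok
  pos 16: y in {2}, choose 2; 2->2 ok
  pos 17: y in {2}, choose 2; 2->2 ok
  pos 18: y in {2}, choose 2; 2->2 ok

0,4,0,4,1,3,1,0,4,0,0,2,3,1,2,2,2,2,2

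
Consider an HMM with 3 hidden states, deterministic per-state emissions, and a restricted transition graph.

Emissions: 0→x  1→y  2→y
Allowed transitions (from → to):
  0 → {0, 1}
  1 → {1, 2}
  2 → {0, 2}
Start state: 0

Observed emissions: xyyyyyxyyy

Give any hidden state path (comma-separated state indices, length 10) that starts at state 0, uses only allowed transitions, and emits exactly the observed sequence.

0,1,1,1,2,2,0,1,1,2

  [0] x  {0}  => 0  start
  [1] y  {1,2}  => 1  0->1 ok
  [2] y  {1,2}  => 1  1->1 ok
  [3] y  {1,2}  => 1  1->1 ok
  [4] y  {1,2}  => 2  1->2 ok
  [5] y  {1,2}  => 2  2->2 ok
  [6] x  {0}  => 0  2->0 ok
  [7] y  {1,2}  => 1  0->1 ok
  [8] y  {1,2}  => 1  1->1 ok
  [9] y  {1,2}  => 2  1->2 ok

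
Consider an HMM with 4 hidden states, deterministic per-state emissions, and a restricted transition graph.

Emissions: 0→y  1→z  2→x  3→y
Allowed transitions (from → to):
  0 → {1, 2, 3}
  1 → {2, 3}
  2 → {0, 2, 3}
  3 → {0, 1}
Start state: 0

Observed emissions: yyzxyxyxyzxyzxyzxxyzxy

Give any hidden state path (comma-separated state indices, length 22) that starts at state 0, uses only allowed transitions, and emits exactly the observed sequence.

  [0] y  {0,3}  => 0  start
  [1] y  {0,3}  => 3  0->3 ok
  [2] z  {1}  => 1  3->1 ok
  [3] x  {2}  => 2  1->2 ok
  [4] y  {0,3}  => 0  2->0 ok
  [5] x  {2}  => 2  0->2 ok
  [6] y  {0,3}  => 0  2->0 ok
  [7] x  {2}  => 2  0->2 ok
  [8] y  {0,3}  => 3  2->3 ok
  [9] z  {1}  => 1  3->1 ok
  [10] x  {2}  => 2  1->2 ok
  [11] y  {0,3}  => 0  2->0 ok
  [12] z  {1}  => 1  0->1 ok
  [13] x  {2}  => 2  1->2 ok
  [14] y  {0,3}  => 0  2->0 ok
  [15] z  {1}  => 1  0->1 ok
  [16] x  {2}  => 2  1->2 ok
  [17] x  {2}  => 2  2->2 ok
  [18] y  {0,3}  => 3  2->3 ok
  [19] z  {1}  => 1  3->1 ok
  [20] x  {2}  => 2  1->2 ok
  [21] y  {0,3}  => 0  2->0 ok

0,3,1,2,0,2,0,2,3,1,2,0,1,2,0,1,2,2,3,1,2,0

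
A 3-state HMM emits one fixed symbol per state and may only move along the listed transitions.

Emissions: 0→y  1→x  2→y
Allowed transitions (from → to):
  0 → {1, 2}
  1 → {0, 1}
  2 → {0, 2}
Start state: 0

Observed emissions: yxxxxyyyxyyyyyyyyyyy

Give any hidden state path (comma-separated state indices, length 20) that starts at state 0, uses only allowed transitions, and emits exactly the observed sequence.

0,1,1,1,1,0,2,0,1,0,2,2,2,2,0,2,0,2,2,2

  pos 0: y in {0,2}, choose 0; start
  pos 1: x in {1}, choose 1; 0->1 ok
  pos 2: x in {1}, choose 1; 1->1 ok
  pos 3: x in {1}, choose 1; 1->1 ok
  pos 4: x in {1}, choose 1; 1->1 ok
  pos 5: y in {0,2}, choose 0; 1->0 ok
  pos 6: y in {0,2}, choose 2; 0->2 ok
  pos 7: y in {0,2}, choose 0; 2->0 ok
  pos 8: x in {1}, choose 1; 0->1 ok
  pos 9: y in {0,2}, choose 0; 1->0 ok
  pos 10: y in {0,2}, choose 2; 0->2 ok
  pos 11: y in {0,2}, choose 2; 2->2 ok
  pos 12: y in {0,2}, choose 2; 2->2 ok
  pos 13: y in {0,2}, choose 2; 2->2 ok
  pos 14: y in {0,2}, choose 0; 2->0 ok
  pos 15: y in {0,2}, choose 2; 0->2 ok
  pos 16: y in {0,2}, choose 0; 2->0 ok
  pos 17: y in {0,2}, choose 2; 0->2 ok
  pos 18: y in {0,2}, choose 2; 2->2 ok
  pos 19: y in {0,2}, choose 2; 2->2 ok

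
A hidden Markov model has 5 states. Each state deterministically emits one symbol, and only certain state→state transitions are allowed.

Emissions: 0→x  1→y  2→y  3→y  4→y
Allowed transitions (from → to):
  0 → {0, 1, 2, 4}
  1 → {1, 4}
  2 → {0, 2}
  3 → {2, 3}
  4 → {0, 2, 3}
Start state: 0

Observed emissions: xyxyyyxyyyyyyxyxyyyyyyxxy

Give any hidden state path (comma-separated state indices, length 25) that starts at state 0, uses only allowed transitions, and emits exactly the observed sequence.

  0: obs=x cand={0} pick 0 [start]
  1: obs=y cand={1,2,3,4} pick 4 [0->4 ok]
  2: obs=x cand={0} pick 0 [4->0 ok]
  3: obs=y cand={1,2,3,4} pick 1 [0->1 ok]
  4: obs=y cand={1,2,3,4} pick 1 [1->1 ok]
  5: obs=y cand={1,2,3,4} pick 4 [1->4 ok]
  6: obs=x cand={0} pick 0 [4->0 ok]
  7: obs=y cand={1,2,3,4} pick 1 [0->1 ok]
  8: obs=y cand={1,2,3,4} pick 4 [1->4 ok]
  9: obs=y cand={1,2,3,4} pick 3 [4->3 ok]
  10: obs=y cand={1,2,3,4} pick 3 [3->3 ok]
  11: obs=y cand={1,2,3,4} pick 3 [3->3 ok]
  12: obs=y cand={1,2,3,4} pick 2 [3->2 ok]
  13: obs=x cand={0} pick 0 [2->0 ok]
  14: obs=y cand={1,2,3,4} pick 2 [0->2 ok]
  15: obs=x cand={0} pick 0 [2->0 ok]
  16: obs=y cand={1,2,3,4} pick 4 [0->4 ok]
  17: obs=y cand={1,2,3,4} pick 3 [4->3 ok]
  18: obs=y cand={1,2,3,4} pick 3 [3->3 ok]
  19: obs=y cand={1,2,3,4} pick 3 [3->3 ok]
  20: obs=y cand={1,2,3,4} pick 3 [3->3 ok]
  21: obs=y cand={1,2,3,4} pick 2 [3->2 ok]
  22: obs=x cand={0} pick 0 [2->0 ok]
  23: obs=x cand={0} pick 0 [0->0 ok]
  24: obs=y cand={1,2,3,4} pick 2 [0->2 ok]

0,4,0,1,1,4,0,1,4,3,3,3,2,0,2,0,4,3,3,3,3,2,0,0,2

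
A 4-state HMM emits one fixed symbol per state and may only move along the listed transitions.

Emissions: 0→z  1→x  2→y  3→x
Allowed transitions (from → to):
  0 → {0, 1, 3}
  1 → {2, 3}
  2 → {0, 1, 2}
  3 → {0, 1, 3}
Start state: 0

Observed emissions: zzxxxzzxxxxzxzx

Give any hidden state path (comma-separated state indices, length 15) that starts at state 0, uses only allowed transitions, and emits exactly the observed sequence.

0,0,3,1,3,0,0,3,1,3,3,0,3,0,3

  pos 0: z in {0}, choose 0; start
  pos 1: z in {0}, choose 0; 0->0 ok
  pos 2: x in {1,3}, choose 3; 0->3 ok
  pos 3: x in {1,3}, choose 1; 3->1 ok
  pos 4: x in {1,3}, choose 3; 1->3 ok
  pos 5: z in {0}, choose 0; 3->0 ok
  pos 6: z in {0}, choose 0; 0->0 ok
  pos 7: x in {1,3}, choose 3; 0->3 ok
  pos 8: x in {1,3}, choose 1; 3->1 ok
  pos 9: x in {1,3}, choose 3; 1->3 ok
  pos 10: x in {1,3}, choose 3; 3->3 ok
  pos 11: z in {0}, choose 0; 3->0 ok
  pos 12: x in {1,3}, choose 3; 0->3 ok
  pos 13: z in {0}, choose 0; 3->0 ok
  pos 14: x in {1,3}, choose 3; 0->3 ok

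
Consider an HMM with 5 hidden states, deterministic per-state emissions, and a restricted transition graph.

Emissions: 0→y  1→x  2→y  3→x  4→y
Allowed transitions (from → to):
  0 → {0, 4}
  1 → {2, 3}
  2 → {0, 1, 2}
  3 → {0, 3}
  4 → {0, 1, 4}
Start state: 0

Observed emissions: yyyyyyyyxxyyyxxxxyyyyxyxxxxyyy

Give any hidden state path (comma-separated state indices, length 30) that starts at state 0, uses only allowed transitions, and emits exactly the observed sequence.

0,0,0,0,0,4,0,4,1,3,0,4,4,1,3,3,3,0,0,0,4,1,2,1,3,3,3,0,4,0

  0: obs=y cand={0,2,4} pick 0 [start]
  1: obs=y cand={0,2,4} pick 0 [0->0 ok]
  2: obs=y cand={0,2,4} pick 0 [0->0 ok]
  3: obs=y cand={0,2,4} pick 0 [0->0 ok]
  4: obs=y cand={0,2,4} pick 0 [0->0 ok]
  5: obs=y cand={0,2,4} pick 4 [0->4 ok]
  6: obs=y cand={0,2,4} pick 0 [4->0 ok]
  7: obs=y cand={0,2,4} pick 4 [0->4 ok]
  8: obs=x cand={1,3} pick 1 [4->1 ok]
  9: obs=x cand={1,3} pick 3 [1->3 ok]
  10: obs=y cand={0,2,4} pick 0 [3->0 ok]
  11: obs=y cand={0,2,4} pick 4 [0->4 ok]
  12: obs=y cand={0,2,4} pick 4 [4->4 ok]
  13: obs=x cand={1,3} pick 1 [4->1 ok]
  14: obs=x cand={1,3} pick 3 [1->3 ok]
  15: obs=x cand={1,3} pick 3 [3->3 ok]
  16: obs=x cand={1,3} pick 3 [3->3 ok]
  17: obs=y cand={0,2,4} pick 0 [3->0 ok]
  18: obs=y cand={0,2,4} pick 0 [0->0 ok]
  19: obs=y cand={0,2,4} pick 0 [0->0 ok]
  20: obs=y cand={0,2,4} pick 4 [0->4 ok]
  21: obs=x cand={1,3} pick 1 [4->1 ok]
  22: obs=y cand={0,2,4} pick 2 [1->2 ok]
  23: obs=x cand={1,3} pick 1 [2->1 ok]
  24: obs=x cand={1,3} pick 3 [1->3 ok]
  25: obs=x cand={1,3} pick 3 [3->3 ok]
  26: obs=x cand={1,3} pick 3 [3->3 ok]
  27: obs=y cand={0,2,4} pick 0 [3->0 ok]
  28: obs=y cand={0,2,4} pick 4 [0->4 ok]
  29: obs=y cand={0,2,4} pick 0 [4->0 ok]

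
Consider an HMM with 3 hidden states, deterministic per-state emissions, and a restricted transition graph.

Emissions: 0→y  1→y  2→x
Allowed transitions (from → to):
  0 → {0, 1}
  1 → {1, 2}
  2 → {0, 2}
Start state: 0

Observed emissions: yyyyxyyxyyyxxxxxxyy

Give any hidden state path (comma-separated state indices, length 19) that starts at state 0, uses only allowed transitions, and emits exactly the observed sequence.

0,0,0,1,2,0,1,2,0,0,1,2,2,2,2,2,2,0,1

  0: obs=y cand={0,1} pick 0 [start]
  1: obs=y cand={0,1} pick 0 [0->0 ok]
  2: obs=y cand={0,1} pick 0 [0->0 ok]
  3: obs=y cand={0,1} pick 1 [0->1 ok]
  4: obs=x cand={2} pick 2 [1->2 ok]
  5: obs=y cand={0,1} pick 0 [2->0 ok]
  6: obs=y cand={0,1} pick 1 [0->1 ok]
  7: obs=x cand={2} pick 2 [1->2 ok]
  8: obs=y cand={0,1} pick 0 [2->0 ok]
  9: obs=y cand={0,1} pick 0 [0->0 ok]
  10: obs=y cand={0,1} pick 1 [0->1 ok]
  11: obs=x cand={2} pick 2 [1->2 ok]
  12: obs=x cand={2} pick 2 [2->2 ok]
  13: obs=x cand={2} pick 2 [2->2 ok]
  14: obs=x cand={2} pick 2 [2->2 ok]
  15: obs=x cand={2} pick 2 [2->2 ok]
  16: obs=x cand={2} pick 2 [2->2 ok]
  17: obs=y cand={0,1} pick 0 [2->0 ok]
  18: obs=y cand={0,1} pick 1 [0->1 ok]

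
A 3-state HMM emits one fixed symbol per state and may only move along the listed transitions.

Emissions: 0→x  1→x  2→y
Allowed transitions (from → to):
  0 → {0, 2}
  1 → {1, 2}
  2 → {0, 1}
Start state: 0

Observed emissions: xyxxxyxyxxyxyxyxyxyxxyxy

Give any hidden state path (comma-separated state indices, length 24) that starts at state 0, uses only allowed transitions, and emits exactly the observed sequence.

  [0] x  {0,1}  => 0  start
  [1] y  {2}  => 2  0->2 ok
  [2] x  {0,1}  => 0  2->0 ok
  [3] x  {0,1}  => 0  0->0 ok
  [4] x  {0,1}  => 0  0->0 ok
  [5] y  {2}  => 2  0->2 ok
  [6] x  {0,1}  => 0  2->0 ok
  [7] y  {2}  => 2  0->2 ok
  [8] x  {0,1}  => 0  2->0 ok
  [9] x  {0,1}  => 0  0->0 ok
  [10] y  {2}  => 2  0->2 ok
  [11] x  {0,1}  => 1  2->1 ok
  [12] y  {2}  => 2  1->2 ok
  [13] x  {0,1}  => 1  2->1 ok
  [14] y  {2}  => 2  1->2 ok
  [15] x  {0,1}  => 1  2->1 ok
  [16] y  {2}  => 2  1->2 ok
  [17] x  {0,1}  => 1  2->1 ok
  [18] y  {2}  => 2  1->2 ok
  [19] x  {0,1}  => 1  2->1 ok
  [20] x  {0,1}  => 1  1->1 ok
  [21] y  {2}  => 2  1->2 ok
  [22] x  {0,1}  => 0  2->0 ok
  [23] y  {2}  => 2  0->2 ok

0,2,0,0,0,2,0,2,0,0,2,1,2,1,2,1,2,1,2,1,1,2,0,2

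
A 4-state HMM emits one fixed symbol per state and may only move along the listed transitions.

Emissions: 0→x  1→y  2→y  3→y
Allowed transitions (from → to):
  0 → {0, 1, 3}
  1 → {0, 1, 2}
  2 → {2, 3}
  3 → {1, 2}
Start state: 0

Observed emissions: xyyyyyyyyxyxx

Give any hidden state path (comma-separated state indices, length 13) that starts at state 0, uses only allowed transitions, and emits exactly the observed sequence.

  pos 0: x in {0}, choose 0; start
  pos 1: y in {1,2,3}, choose 1; 0->1 ok
  pos 2: y in {1,2,3}, choose 1; 1->1 ok
  pos 3: y in {1,2,3}, choose 2; 1->2 ok
  pos 4: y in {1,2,3}, choose 2; 2->2 ok
  pos 5: y in {1,2,3}, choose 3; 2->3 ok
  pos 6: y in {1,2,3}, choose 2; 3->2 ok
  pos 7: y in {1,2,3}, choose 3; 2->3 ok
  pos 8: y in {1,2,3}, choose 1; 3->1 ok
  pos 9: x in {0}, choose 0; 1->0 ok
  pos 10: y in {1,2,3}, choose 1; 0->1 ok
  pos 11: x in {0}, choose 0; 1->0 ok
  pos 12: x in {0}, choose 0; 0->0 ok

0,1,1,2,2,3,2,3,1,0,1,0,0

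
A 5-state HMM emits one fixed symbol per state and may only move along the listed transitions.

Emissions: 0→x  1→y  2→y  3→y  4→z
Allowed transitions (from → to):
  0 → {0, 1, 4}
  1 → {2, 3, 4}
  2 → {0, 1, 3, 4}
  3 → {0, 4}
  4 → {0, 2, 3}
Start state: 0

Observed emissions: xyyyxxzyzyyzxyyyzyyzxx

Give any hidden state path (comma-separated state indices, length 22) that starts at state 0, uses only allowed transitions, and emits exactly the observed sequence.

0,1,2,3,0,0,4,3,4,2,1,4,0,1,2,3,4,2,1,4,0,0

  [0] x  {0}  => 0  start
  [1] y  {1,2,3}  => 1  0->1 ok
  [2] y  {1,2,3}  => 2  1->2 ok
  [3] y  {1,2,3}  => 3  2->3 ok
  [4] x  {0}  => 0  3->0 ok
  [5] x  {0}  => 0  0->0 ok
  [6] z  {4}  => 4  0->4 ok
  [7] y  {1,2,3}  => 3  4->3 ok
  [8] z  {4}  => 4  3->4 ok
  [9] y  {1,2,3}  => 2  4->2 ok
  [10] y  {1,2,3}  => 1  2->1 ok
  [11] z  {4}  => 4  1->4 ok
  [12] x  {0}  => 0  4->0 ok
  [13] y  {1,2,3}  => 1  0->1 ok
  [14] y  {1,2,3}  => 2  1->2 ok
  [15] y  {1,2,3}  => 3  2->3 ok
  [16] z  {4}  => 4  3->4 ok
  [17] y  {1,2,3}  => 2  4->2 ok
  [18] y  {1,2,3}  => 1  2->1 ok
  [19] z  {4}  => 4  1->4 ok
  [20] x  {0}  => 0  4->0 ok
  [21] x  {0}  => 0  0->0 ok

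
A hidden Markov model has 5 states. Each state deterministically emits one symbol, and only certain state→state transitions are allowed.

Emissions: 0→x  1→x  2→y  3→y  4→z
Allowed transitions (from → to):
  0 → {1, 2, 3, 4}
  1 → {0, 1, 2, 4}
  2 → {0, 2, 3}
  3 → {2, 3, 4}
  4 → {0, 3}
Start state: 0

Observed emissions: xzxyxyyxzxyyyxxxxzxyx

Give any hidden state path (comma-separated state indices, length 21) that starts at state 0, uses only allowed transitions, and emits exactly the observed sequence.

0,4,0,2,0,2,2,0,4,0,3,3,2,0,1,1,1,4,0,2,0

  0: obs=x cand={0,1} pick 0 [start]
  1: obs=z cand={4} pick 4 [0->4 ok]
  2: obs=x cand={0,1} pick 0 [4->0 ok]
  3: obs=y cand={2,3} pick 2 [0->2 ok]
  4: obs=x cand={0,1} pick 0 [2->0 ok]
  5: obs=y cand={2,3} pick 2 [0->2 ok]
  6: obs=y cand={2,3} pick 2 [2->2 ok]
  7: obs=x cand={0,1} pick 0 [2->0 ok]
  8: obs=z cand={4} pick 4 [0->4 ok]
  9: obs=x cand={0,1} pick 0 [4->0 ok]
  10: obs=y cand={2,3} pick 3 [0->3 ok]
  11: obs=y cand={2,3} pick 3 [3->3 ok]
  12: obs=y cand={2,3} pick 2 [3->2 ok]
  13: obs=x cand={0,1} pick 0 [2->0 ok]
  14: obs=x cand={0,1} pick 1 [0->1 ok]
  15: obs=x cand={0,1} pick 1 [1->1 ok]
  16: obs=x cand={0,1} pick 1 [1->1 ok]
  17: obs=z cand={4} pick 4 [1->4 ok]
  18: obs=x cand={0,1} pick 0 [4->0 ok]
  19: obs=y cand={2,3} pick 2 [0->2 ok]
  20: obs=x cand={0,1} pick 0 [2->0 ok]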